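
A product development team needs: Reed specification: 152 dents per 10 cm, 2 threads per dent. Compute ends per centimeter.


Formula: EPC = (dents per 10 cm * ends per dent) / 10
Step 1: Total ends per 10 cm = 152 * 2 = 304
Step 2: EPC = 304 / 10 = 30.4 ends/cm

30.4 ends/cm


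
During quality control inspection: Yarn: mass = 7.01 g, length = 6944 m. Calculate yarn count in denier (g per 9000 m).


Formula: den = (mass_g / length_m) * 9000
Substituting: den = (7.01 / 6944) * 9000
Intermediate: 7.01 / 6944 = 0.0010095 g/m
den = 0.0010095 * 9000 = 9.1 denier

9.1 denier


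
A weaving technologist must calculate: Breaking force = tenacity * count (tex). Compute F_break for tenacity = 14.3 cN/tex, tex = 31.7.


Formula: Breaking force = Tenacity * Linear density
F = 14.3 cN/tex * 31.7 tex
F = 453.31 cN

453.31 cN


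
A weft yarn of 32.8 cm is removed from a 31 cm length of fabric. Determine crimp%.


Formula: Crimp% = ((L_yarn - L_fabric) / L_fabric) * 100
Step 1: Extension = 32.8 - 31 = 1.8 cm
Step 2: Crimp% = (1.8 / 31) * 100
Step 3: Crimp% = 0.058065 * 100 = 5.8065% ≈ 5.8%

5.8%


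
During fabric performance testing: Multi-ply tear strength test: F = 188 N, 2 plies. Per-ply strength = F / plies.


Formula: Per-ply strength = Total force / Number of plies
Per-ply = 188 N / 2
Per-ply = 94 N

94 N


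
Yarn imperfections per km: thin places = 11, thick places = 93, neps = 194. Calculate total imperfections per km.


Formula: Total = thin places + thick places + neps
Total = 11 + 93 + 194
Total = 298 imperfections/km

298 imperfections/km


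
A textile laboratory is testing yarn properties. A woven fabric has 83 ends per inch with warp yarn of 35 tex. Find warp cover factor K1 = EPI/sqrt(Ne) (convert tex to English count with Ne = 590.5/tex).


Formula: K1 = EPI / sqrt(Ne), with Ne = 590.5 / tex_warp
Step 1: Ne = 590.5 / 35 = 16.871
Step 2: sqrt(Ne) = sqrt(16.871) = 4.1074
Step 3: K1 = 83 / 4.1074 = 20.2

20.2


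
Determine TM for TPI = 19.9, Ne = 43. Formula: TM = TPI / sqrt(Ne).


Formula: TM = TPI / sqrt(Ne)
Step 1: sqrt(Ne) = sqrt(43) = 6.5574
Step 2: TM = 19.9 / 6.5574 = 3.03

3.03 TM


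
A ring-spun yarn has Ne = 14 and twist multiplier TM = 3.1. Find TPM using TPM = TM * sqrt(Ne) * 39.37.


Formula: TPM = TM * sqrt(Ne) * 39.37
Step 1: sqrt(Ne) = sqrt(14) = 3.7417
Step 2: TM * sqrt(Ne) = 3.1 * 3.7417 = 11.5993
Step 3: TPM = 11.5993 * 39.37 = 457 twists/m

457 twists/m


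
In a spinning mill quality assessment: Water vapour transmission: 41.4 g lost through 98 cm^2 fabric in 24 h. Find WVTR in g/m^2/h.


Formula: WVTR = mass_loss / (area * time)
Step 1: Convert area: 98 cm^2 = 0.0098 m^2
Step 2: WVTR = 41.4 g / (0.0098 m^2 * 24 h)
Step 3: WVTR = 41.4 / 0.2352 = 176.0 g/m^2/h

176.0 g/m^2/h


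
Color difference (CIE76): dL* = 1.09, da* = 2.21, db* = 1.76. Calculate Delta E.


Formula: Delta E = sqrt(dL*^2 + da*^2 + db*^2)
Step 1: dL*^2 = 1.09^2 = 1.1881
Step 2: da*^2 = 2.21^2 = 4.8841
Step 3: db*^2 = 1.76^2 = 3.0976
Step 4: Sum = 1.1881 + 4.8841 + 3.0976 = 9.1698
Step 5: Delta E = sqrt(9.1698) = 3.03

3.03 Delta E


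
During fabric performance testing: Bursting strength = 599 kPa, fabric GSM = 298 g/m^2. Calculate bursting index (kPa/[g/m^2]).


Formula: Bursting Index = Bursting Strength / Fabric GSM
BI = 599 kPa / 298 g/m^2
BI = 2.010 kPa/(g/m^2)

2.010 kPa/(g/m^2)


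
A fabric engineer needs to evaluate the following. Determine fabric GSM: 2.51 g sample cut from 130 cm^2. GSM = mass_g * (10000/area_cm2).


Formula: GSM = mass_g / area_m2
Step 1: Convert area: 130 cm^2 = 130 / 10000 = 0.013 m^2
Step 2: GSM = 2.51 g / 0.013 m^2 = 193.1 g/m^2

193.1 g/m^2


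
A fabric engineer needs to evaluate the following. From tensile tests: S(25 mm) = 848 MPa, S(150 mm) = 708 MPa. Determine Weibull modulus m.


Formula: m = ln(L1/L2) / ln(S2/S1)
Step 1: ln(L1/L2) = ln(25/150) = -1.79176
Step 2: S2/S1 = 708/848 = 0.83491
Step 3: ln(S2/S1) = ln(0.83491) = -0.18043
Step 4: m = -1.79176 / -0.18043 = 9.93

9.93 (Weibull m)


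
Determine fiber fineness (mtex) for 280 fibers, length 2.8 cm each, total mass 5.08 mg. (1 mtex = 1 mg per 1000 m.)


Formula: fineness (mtex) = mass (mg) / total length (km) = (mass_mg / total_length_m) * 1000
Step 1: Convert fiber length: 2.8 cm = 0.028 m
Step 2: Total fiber length = 280 * 0.028 = 7.84 m
Step 3: Linear density = 5.08 mg / 7.84 m = 0.6480 mg/m
Step 4: fineness = 0.6480 * 1000 = 648.0 mtex

648.0 mtex


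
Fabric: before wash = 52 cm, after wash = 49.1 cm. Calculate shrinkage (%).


Formula: Shrinkage% = ((L_before - L_after) / L_before) * 100
Step 1: Shrinkage = 52 - 49.1 = 2.9 cm
Step 2: Shrinkage% = (2.9 / 52) * 100
Step 3: Shrinkage% = 0.055769 * 100 = 5.5769% ≈ 5.6%

5.6%


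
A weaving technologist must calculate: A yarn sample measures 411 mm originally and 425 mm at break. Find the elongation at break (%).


Formula: Elongation (%) = ((L_break - L0) / L0) * 100
Step 1: Extension = 425 - 411 = 14 mm
Step 2: Elongation = (14 / 411) * 100
Step 3: Elongation = 0.034063 * 100 = 3.4063% ≈ 3.4%

3.4%


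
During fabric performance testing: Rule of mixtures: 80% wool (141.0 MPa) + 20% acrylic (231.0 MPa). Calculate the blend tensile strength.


Formula: Blend property = (fraction_A * property_A) + (fraction_B * property_B)
Step 1: Contribution A = 80/100 * 141.0 MPa = 112.8 MPa
Step 2: Contribution B = 20/100 * 231.0 MPa = 46.2 MPa
Step 3: Blend tensile strength = 112.8 + 46.2 = 159.0 MPa

159.0 MPa


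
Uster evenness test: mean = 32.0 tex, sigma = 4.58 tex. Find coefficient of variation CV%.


Formula: CV% = (standard deviation / mean) * 100
Step 1: Ratio = 4.58 / 32.0 = 0.143125
Step 2: CV% = 0.143125 * 100 = 14.3125% ≈ 14.3%

14.3%


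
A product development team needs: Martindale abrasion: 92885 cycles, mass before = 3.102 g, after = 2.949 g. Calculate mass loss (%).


Formula: Mass loss% = ((m_before - m_after) / m_before) * 100
Step 1: Mass loss = 3.102 - 2.949 = 0.153 g
Step 2: Ratio = 0.153 / 3.102 = 0.049323
Step 3: Mass loss% = 0.049323 * 100 = 4.9323% ≈ 4.93%

4.93%


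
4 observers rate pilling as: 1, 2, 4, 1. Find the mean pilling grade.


Formula: Mean = sum / count
Sum = 1 + 2 + 4 + 1 = 8
Mean = 8 / 4 = 2.0

2.0


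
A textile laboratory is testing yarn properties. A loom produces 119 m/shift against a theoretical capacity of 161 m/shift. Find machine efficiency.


Formula: Efficiency% = (Actual output / Theoretical output) * 100
Efficiency% = (119 / 161) * 100
Efficiency% = 0.73913 * 100 = 73.913% ≈ 73.9%

73.9%


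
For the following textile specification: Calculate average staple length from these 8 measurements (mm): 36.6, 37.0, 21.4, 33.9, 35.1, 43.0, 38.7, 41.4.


Formula: Mean = sum of lengths / count
Sum = 36.6 + 37.0 + 21.4 + 33.9 + 35.1 + 43.0 + 38.7 + 41.4
Sum = 287.1 mm
Mean = 287.1 / 8 = 35.89 mm

35.89 mm


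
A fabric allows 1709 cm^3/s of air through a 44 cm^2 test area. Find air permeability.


Formula: Air Permeability = Airflow / Test Area
AP = 1709 cm^3/s / 44 cm^2
AP = 38.8 cm^3/s/cm^2

38.8 cm^3/s/cm^2


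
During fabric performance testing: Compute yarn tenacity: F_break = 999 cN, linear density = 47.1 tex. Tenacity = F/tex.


Formula: Tenacity = Breaking force / Linear density
Tenacity = 999 cN / 47.1 tex
Tenacity = 21.21 cN/tex

21.21 cN/tex


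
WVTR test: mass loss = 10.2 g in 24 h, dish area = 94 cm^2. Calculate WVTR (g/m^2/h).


Formula: WVTR = mass_loss / (area * time)
Step 1: Convert area: 94 cm^2 = 0.0094 m^2
Step 2: WVTR = 10.2 g / (0.0094 m^2 * 24 h)
Step 3: WVTR = 10.2 / 0.2256 = 45.2 g/m^2/h

45.2 g/m^2/h


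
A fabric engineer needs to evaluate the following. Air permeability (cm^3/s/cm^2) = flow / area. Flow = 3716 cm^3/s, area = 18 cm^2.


Formula: Air Permeability = Airflow / Test Area
AP = 3716 cm^3/s / 18 cm^2
AP = 206.4 cm^3/s/cm^2

206.4 cm^3/s/cm^2


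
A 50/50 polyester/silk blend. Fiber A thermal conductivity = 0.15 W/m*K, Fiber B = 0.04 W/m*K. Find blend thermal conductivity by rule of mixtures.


Formula: Blend property = (fraction_A * property_A) + (fraction_B * property_B)
Step 1: Contribution A = 50/100 * 0.15 W/m*K = 0.075 W/m*K
Step 2: Contribution B = 50/100 * 0.04 W/m*K = 0.02 W/m*K
Step 3: Blend thermal conductivity = 0.075 + 0.02 = 0.095 W/m*K

0.095 W/m*K


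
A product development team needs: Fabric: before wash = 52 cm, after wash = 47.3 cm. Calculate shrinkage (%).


Formula: Shrinkage% = ((L_before - L_after) / L_before) * 100
Step 1: Shrinkage = 52 - 47.3 = 4.7 cm
Step 2: Shrinkage% = (4.7 / 52) * 100
Step 3: Shrinkage% = 0.090385 * 100 = 9.0385% ≈ 9.0%

9.0%


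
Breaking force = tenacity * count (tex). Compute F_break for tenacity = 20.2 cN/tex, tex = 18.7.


Formula: Breaking force = Tenacity * Linear density
F = 20.2 cN/tex * 18.7 tex
F = 377.74 cN

377.74 cN


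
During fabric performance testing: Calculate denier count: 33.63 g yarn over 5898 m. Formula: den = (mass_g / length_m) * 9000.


Formula: den = (mass_g / length_m) * 9000
Substituting: den = (33.63 / 5898) * 9000
Intermediate: 33.63 / 5898 = 0.00570193 g/m
den = 0.00570193 * 9000 = 51.3 denier

51.3 denier


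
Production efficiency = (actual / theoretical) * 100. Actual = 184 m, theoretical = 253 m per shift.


Formula: Efficiency% = (Actual output / Theoretical output) * 100
Efficiency% = (184 / 253) * 100
Efficiency% = 0.727273 * 100 = 72.7273% ≈ 72.7%

72.7%


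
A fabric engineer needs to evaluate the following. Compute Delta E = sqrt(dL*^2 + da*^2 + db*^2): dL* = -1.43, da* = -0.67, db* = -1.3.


Formula: Delta E = sqrt(dL*^2 + da*^2 + db*^2)
Step 1: dL*^2 = (-1.43)^2 = 2.0449
Step 2: da*^2 = (-0.67)^2 = 0.4489
Step 3: db*^2 = (-1.3)^2 = 1.69
Step 4: Sum = 2.0449 + 0.4489 + 1.69 = 4.1838
Step 5: Delta E = sqrt(4.1838) = 2.05

2.05 Delta E


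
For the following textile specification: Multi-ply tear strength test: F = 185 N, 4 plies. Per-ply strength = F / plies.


Formula: Per-ply strength = Total force / Number of plies
Per-ply = 185 N / 4
Per-ply = 46.25 N

46.25 N


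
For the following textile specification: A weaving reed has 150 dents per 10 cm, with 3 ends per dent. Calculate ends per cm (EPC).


Formula: EPC = (dents per 10 cm * ends per dent) / 10
Step 1: Total ends per 10 cm = 150 * 3 = 450
Step 2: EPC = 450 / 10 = 45.0 ends/cm

45.0 ends/cm


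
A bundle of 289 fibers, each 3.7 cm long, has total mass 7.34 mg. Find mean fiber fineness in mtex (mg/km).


Formula: fineness (mtex) = mass (mg) / total length (km) = (mass_mg / total_length_m) * 1000
Step 1: Convert fiber length: 3.7 cm = 0.037 m
Step 2: Total fiber length = 289 * 0.037 = 10.693 m
Step 3: Linear density = 7.34 mg / 10.693 m = 0.6864 mg/m
Step 4: fineness = 0.6864 * 1000 = 686.4 mtex

686.4 mtex


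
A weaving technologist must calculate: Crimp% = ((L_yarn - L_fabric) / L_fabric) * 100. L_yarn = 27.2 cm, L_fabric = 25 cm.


Formula: Crimp% = ((L_yarn - L_fabric) / L_fabric) * 100
Step 1: Extension = 27.2 - 25 = 2.2 cm
Step 2: Crimp% = (2.2 / 25) * 100
Step 3: Crimp% = 0.088 * 100 = 8.8%

8.8%


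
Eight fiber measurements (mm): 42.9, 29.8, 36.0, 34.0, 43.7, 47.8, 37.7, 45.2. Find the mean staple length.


Formula: Mean = sum of lengths / count
Sum = 42.9 + 29.8 + 36.0 + 34.0 + 43.7 + 47.8 + 37.7 + 45.2
Sum = 317.1 mm
Mean = 317.1 / 8 = 39.64 mm

39.64 mm


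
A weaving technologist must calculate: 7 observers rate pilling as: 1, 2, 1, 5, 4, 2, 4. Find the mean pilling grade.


Formula: Mean = sum / count
Sum = 1 + 2 + 1 + 5 + 4 + 2 + 4 = 19
Mean = 19 / 7 = 2.7

2.7


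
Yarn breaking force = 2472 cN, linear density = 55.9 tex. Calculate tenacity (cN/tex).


Formula: Tenacity = Breaking force / Linear density
Tenacity = 2472 cN / 55.9 tex
Tenacity = 44.22 cN/tex

44.22 cN/tex


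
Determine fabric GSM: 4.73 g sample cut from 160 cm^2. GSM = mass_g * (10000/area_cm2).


Formula: GSM = mass_g / area_m2
Step 1: Convert area: 160 cm^2 = 160 / 10000 = 0.016 m^2
Step 2: GSM = 4.73 g / 0.016 m^2 = 295.6 g/m^2

295.6 g/m^2


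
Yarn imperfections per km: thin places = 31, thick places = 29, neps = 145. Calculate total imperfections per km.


Formula: Total = thin places + thick places + neps
Total = 31 + 29 + 145
Total = 205 imperfections/km

205 imperfections/km


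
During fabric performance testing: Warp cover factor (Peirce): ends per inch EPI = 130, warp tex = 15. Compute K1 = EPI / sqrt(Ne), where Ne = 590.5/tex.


Formula: K1 = EPI / sqrt(Ne), with Ne = 590.5 / tex_warp
Step 1: Ne = 590.5 / 15 = 39.367
Step 2: sqrt(Ne) = sqrt(39.367) = 6.2743
Step 3: K1 = 130 / 6.2743 = 20.7

20.7


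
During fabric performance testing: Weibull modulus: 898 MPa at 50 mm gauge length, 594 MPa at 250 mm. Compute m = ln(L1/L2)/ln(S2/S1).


Formula: m = ln(L1/L2) / ln(S2/S1)
Step 1: ln(L1/L2) = ln(50/250) = -1.60944
Step 2: S2/S1 = 594/898 = 0.66147
Step 3: ln(S2/S1) = ln(0.66147) = -0.41329
Step 4: m = -1.60944 / -0.41329 = 3.89

3.89 (Weibull m)


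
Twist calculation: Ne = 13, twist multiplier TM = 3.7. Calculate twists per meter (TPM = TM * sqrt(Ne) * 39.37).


Formula: TPM = TM * sqrt(Ne) * 39.37
Step 1: sqrt(Ne) = sqrt(13) = 3.6056
Step 2: TM * sqrt(Ne) = 3.7 * 3.6056 = 13.3407
Step 3: TPM = 13.3407 * 39.37 = 525 twists/m

525 twists/m


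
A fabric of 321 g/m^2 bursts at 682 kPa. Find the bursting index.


Formula: Bursting Index = Bursting Strength / Fabric GSM
BI = 682 kPa / 321 g/m^2
BI = 2.125 kPa/(g/m^2)

2.125 kPa/(g/m^2)


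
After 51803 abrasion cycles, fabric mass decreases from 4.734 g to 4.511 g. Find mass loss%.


Formula: Mass loss% = ((m_before - m_after) / m_before) * 100
Step 1: Mass loss = 4.734 - 4.511 = 0.223 g
Step 2: Ratio = 0.223 / 4.734 = 0.047106
Step 3: Mass loss% = 0.047106 * 100 = 4.7106% ≈ 4.71%

4.71%


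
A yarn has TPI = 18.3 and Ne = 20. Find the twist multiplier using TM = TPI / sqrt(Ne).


Formula: TM = TPI / sqrt(Ne)
Step 1: sqrt(Ne) = sqrt(20) = 4.4721
Step 2: TM = 18.3 / 4.4721 = 4.09

4.09 TM


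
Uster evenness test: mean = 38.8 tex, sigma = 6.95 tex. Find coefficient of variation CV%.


Formula: CV% = (standard deviation / mean) * 100
Step 1: Ratio = 6.95 / 38.8 = 0.179124
Step 2: CV% = 0.179124 * 100 = 17.9124% ≈ 17.9%

17.9%


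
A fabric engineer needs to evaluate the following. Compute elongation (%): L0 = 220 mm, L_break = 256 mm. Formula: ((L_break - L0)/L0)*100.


Formula: Elongation (%) = ((L_break - L0) / L0) * 100
Step 1: Extension = 256 - 220 = 36 mm
Step 2: Elongation = (36 / 220) * 100
Step 3: Elongation = 0.163636 * 100 = 16.3636% ≈ 16.4%

16.4%


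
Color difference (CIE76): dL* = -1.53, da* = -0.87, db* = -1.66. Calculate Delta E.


Formula: Delta E = sqrt(dL*^2 + da*^2 + db*^2)
Step 1: dL*^2 = (-1.53)^2 = 2.3409
Step 2: da*^2 = (-0.87)^2 = 0.7569
Step 3: db*^2 = (-1.66)^2 = 2.7556
Step 4: Sum = 2.3409 + 0.7569 + 2.7556 = 5.8534
Step 5: Delta E = sqrt(5.8534) = 2.42

2.42 Delta E


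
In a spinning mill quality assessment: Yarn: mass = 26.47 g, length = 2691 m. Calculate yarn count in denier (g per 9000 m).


Formula: den = (mass_g / length_m) * 9000
Substituting: den = (26.47 / 2691) * 9000
Intermediate: 26.47 / 2691 = 0.00983649 g/m
den = 0.00983649 * 9000 = 88.5 denier

88.5 denier


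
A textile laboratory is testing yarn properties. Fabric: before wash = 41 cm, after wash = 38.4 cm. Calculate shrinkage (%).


Formula: Shrinkage% = ((L_before - L_after) / L_before) * 100
Step 1: Shrinkage = 41 - 38.4 = 2.6 cm
Step 2: Shrinkage% = (2.6 / 41) * 100
Step 3: Shrinkage% = 0.063415 * 100 = 6.3415% ≈ 6.3%

6.3%


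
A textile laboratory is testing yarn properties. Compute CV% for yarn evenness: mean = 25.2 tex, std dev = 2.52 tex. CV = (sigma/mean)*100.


Formula: CV% = (standard deviation / mean) * 100
Step 1: Ratio = 2.52 / 25.2 = 0.1
Step 2: CV% = 0.1 * 100 = 10.0%

10.0%


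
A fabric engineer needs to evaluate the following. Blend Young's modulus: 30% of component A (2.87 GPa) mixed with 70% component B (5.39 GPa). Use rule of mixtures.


Formula: Blend property = (fraction_A * property_A) + (fraction_B * property_B)
Step 1: Contribution A = 30/100 * 2.87 GPa = 0.861 GPa
Step 2: Contribution B = 70/100 * 5.39 GPa = 3.773 GPa
Step 3: Blend Young's modulus = 0.861 + 3.773 = 4.634 GPa

4.634 GPa


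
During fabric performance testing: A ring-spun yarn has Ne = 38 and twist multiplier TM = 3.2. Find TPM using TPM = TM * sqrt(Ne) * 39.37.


Formula: TPM = TM * sqrt(Ne) * 39.37
Step 1: sqrt(Ne) = sqrt(38) = 6.1644
Step 2: TM * sqrt(Ne) = 3.2 * 6.1644 = 19.7261
Step 3: TPM = 19.7261 * 39.37 = 777 twists/m

777 twists/m


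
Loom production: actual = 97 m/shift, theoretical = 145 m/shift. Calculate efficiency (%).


Formula: Efficiency% = (Actual output / Theoretical output) * 100
Efficiency% = (97 / 145) * 100
Efficiency% = 0.668966 * 100 = 66.8966% ≈ 66.9%

66.9%


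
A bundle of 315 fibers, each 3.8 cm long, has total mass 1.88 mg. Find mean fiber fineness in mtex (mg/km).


Formula: fineness (mtex) = mass (mg) / total length (km) = (mass_mg / total_length_m) * 1000
Step 1: Convert fiber length: 3.8 cm = 0.038 m
Step 2: Total fiber length = 315 * 0.038 = 11.97 m
Step 3: Linear density = 1.88 mg / 11.97 m = 0.1571 mg/m
Step 4: fineness = 0.1571 * 1000 = 157.1 mtex

157.1 mtex


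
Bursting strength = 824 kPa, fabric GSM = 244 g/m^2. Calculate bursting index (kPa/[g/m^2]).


Formula: Bursting Index = Bursting Strength / Fabric GSM
BI = 824 kPa / 244 g/m^2
BI = 3.377 kPa/(g/m^2)

3.377 kPa/(g/m^2)


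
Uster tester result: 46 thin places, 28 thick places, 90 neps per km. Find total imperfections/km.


Formula: Total = thin places + thick places + neps
Total = 46 + 28 + 90
Total = 164 imperfections/km

164 imperfections/km


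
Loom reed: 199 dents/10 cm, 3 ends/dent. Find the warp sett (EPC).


Formula: EPC = (dents per 10 cm * ends per dent) / 10
Step 1: Total ends per 10 cm = 199 * 3 = 597
Step 2: EPC = 597 / 10 = 59.7 ends/cm

59.7 ends/cm


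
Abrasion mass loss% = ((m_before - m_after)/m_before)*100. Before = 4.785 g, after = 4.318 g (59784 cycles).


Formula: Mass loss% = ((m_before - m_after) / m_before) * 100
Step 1: Mass loss = 4.785 - 4.318 = 0.467 g
Step 2: Ratio = 0.467 / 4.785 = 0.0975967
Step 3: Mass loss% = 0.0975967 * 100 = 9.75967% ≈ 9.76%

9.76%


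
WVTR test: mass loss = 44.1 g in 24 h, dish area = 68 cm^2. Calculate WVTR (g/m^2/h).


Formula: WVTR = mass_loss / (area * time)
Step 1: Convert area: 68 cm^2 = 0.0068 m^2
Step 2: WVTR = 44.1 g / (0.0068 m^2 * 24 h)
Step 3: WVTR = 44.1 / 0.1632 = 270.2 g/m^2/h

270.2 g/m^2/h


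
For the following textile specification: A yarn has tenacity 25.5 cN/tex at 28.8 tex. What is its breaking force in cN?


Formula: Breaking force = Tenacity * Linear density
F = 25.5 cN/tex * 28.8 tex
F = 734.40 cN

734.40 cN


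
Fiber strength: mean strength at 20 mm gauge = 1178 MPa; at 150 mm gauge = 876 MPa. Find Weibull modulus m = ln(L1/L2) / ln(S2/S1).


Formula: m = ln(L1/L2) / ln(S2/S1)
Step 1: ln(L1/L2) = ln(20/150) = -2.01490
Step 2: S2/S1 = 876/1178 = 0.74363
Step 3: ln(S2/S1) = ln(0.74363) = -0.29621
Step 4: m = -2.01490 / -0.29621 = 6.80

6.80 (Weibull m)


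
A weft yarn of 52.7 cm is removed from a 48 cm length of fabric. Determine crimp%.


Formula: Crimp% = ((L_yarn - L_fabric) / L_fabric) * 100
Step 1: Extension = 52.7 - 48 = 4.7 cm
Step 2: Crimp% = (4.7 / 48) * 100
Step 3: Crimp% = 0.097917 * 100 = 9.7917% ≈ 9.8%

9.8%


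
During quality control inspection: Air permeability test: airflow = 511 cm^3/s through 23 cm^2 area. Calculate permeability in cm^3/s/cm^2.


Formula: Air Permeability = Airflow / Test Area
AP = 511 cm^3/s / 23 cm^2
AP = 22.2 cm^3/s/cm^2

22.2 cm^3/s/cm^2


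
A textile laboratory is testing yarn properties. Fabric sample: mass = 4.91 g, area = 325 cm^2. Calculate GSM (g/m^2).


Formula: GSM = mass_g / area_m2
Step 1: Convert area: 325 cm^2 = 325 / 10000 = 0.0325 m^2
Step 2: GSM = 4.91 g / 0.0325 m^2 = 151.1 g/m^2

151.1 g/m^2


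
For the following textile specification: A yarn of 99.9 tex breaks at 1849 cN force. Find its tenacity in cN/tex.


Formula: Tenacity = Breaking force / Linear density
Tenacity = 1849 cN / 99.9 tex
Tenacity = 18.51 cN/tex

18.51 cN/tex


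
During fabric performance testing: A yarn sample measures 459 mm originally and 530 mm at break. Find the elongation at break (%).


Formula: Elongation (%) = ((L_break - L0) / L0) * 100
Step 1: Extension = 530 - 459 = 71 mm
Step 2: Elongation = (71 / 459) * 100
Step 3: Elongation = 0.154684 * 100 = 15.4684% ≈ 15.5%

15.5%


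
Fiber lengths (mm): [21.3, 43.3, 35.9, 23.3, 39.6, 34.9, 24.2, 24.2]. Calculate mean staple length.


Formula: Mean = sum of lengths / count
Sum = 21.3 + 43.3 + 35.9 + 23.3 + 39.6 + 34.9 + 24.2 + 24.2
Sum = 246.7 mm
Mean = 246.7 / 8 = 30.84 mm

30.84 mm


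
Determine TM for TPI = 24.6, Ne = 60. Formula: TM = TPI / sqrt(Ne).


Formula: TM = TPI / sqrt(Ne)
Step 1: sqrt(Ne) = sqrt(60) = 7.746
Step 2: TM = 24.6 / 7.746 = 3.18

3.18 TM


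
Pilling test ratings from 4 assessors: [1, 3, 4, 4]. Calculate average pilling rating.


Formula: Mean = sum / count
Sum = 1 + 3 + 4 + 4 = 12
Mean = 12 / 4 = 3.0

3.0


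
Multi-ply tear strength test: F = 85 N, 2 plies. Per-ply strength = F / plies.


Formula: Per-ply strength = Total force / Number of plies
Per-ply = 85 N / 2
Per-ply = 42.5 N

42.5 N


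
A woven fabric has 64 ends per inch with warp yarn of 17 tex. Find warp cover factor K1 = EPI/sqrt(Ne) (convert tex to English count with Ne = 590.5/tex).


Formula: K1 = EPI / sqrt(Ne), with Ne = 590.5 / tex_warp
Step 1: Ne = 590.5 / 17 = 34.735
Step 2: sqrt(Ne) = sqrt(34.735) = 5.8936
Step 3: K1 = 64 / 5.8936 = 10.9

10.9


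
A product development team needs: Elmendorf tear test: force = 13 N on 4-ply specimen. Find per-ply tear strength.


Formula: Per-ply strength = Total force / Number of plies
Per-ply = 13 N / 4
Per-ply = 3.25 N

3.25 N


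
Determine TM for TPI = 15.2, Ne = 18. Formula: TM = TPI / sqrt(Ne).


Formula: TM = TPI / sqrt(Ne)
Step 1: sqrt(Ne) = sqrt(18) = 4.2426
Step 2: TM = 15.2 / 4.2426 = 3.58

3.58 TM


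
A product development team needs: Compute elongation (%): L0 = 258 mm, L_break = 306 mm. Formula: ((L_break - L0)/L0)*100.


Formula: Elongation (%) = ((L_break - L0) / L0) * 100
Step 1: Extension = 306 - 258 = 48 mm
Step 2: Elongation = (48 / 258) * 100
Step 3: Elongation = 0.186047 * 100 = 18.6047% ≈ 18.6%

18.6%


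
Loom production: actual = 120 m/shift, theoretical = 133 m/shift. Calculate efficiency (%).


Formula: Efficiency% = (Actual output / Theoretical output) * 100
Efficiency% = (120 / 133) * 100
Efficiency% = 0.902256 * 100 = 90.2256% ≈ 90.2%

90.2%


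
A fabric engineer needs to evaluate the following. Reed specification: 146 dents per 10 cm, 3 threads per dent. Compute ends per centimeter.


Formula: EPC = (dents per 10 cm * ends per dent) / 10
Step 1: Total ends per 10 cm = 146 * 3 = 438
Step 2: EPC = 438 / 10 = 43.8 ends/cm

43.8 ends/cm


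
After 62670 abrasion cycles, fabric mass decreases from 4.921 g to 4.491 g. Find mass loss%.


Formula: Mass loss% = ((m_before - m_after) / m_before) * 100
Step 1: Mass loss = 4.921 - 4.491 = 0.43 g
Step 2: Ratio = 0.43 / 4.921 = 0.0873806
Step 3: Mass loss% = 0.0873806 * 100 = 8.73806% ≈ 8.74%

8.74%


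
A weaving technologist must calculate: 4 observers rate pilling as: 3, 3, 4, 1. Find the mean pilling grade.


Formula: Mean = sum / count
Sum = 3 + 3 + 4 + 1 = 11
Mean = 11 / 4 = 2.8

2.8


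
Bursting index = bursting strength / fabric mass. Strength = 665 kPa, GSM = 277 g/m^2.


Formula: Bursting Index = Bursting Strength / Fabric GSM
BI = 665 kPa / 277 g/m^2
BI = 2.401 kPa/(g/m^2)

2.401 kPa/(g/m^2)


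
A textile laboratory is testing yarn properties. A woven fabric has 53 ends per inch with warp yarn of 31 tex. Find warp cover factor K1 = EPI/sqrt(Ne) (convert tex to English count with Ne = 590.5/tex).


Formula: K1 = EPI / sqrt(Ne), with Ne = 590.5 / tex_warp
Step 1: Ne = 590.5 / 31 = 19.048
Step 2: sqrt(Ne) = sqrt(19.048) = 4.3644
Step 3: K1 = 53 / 4.3644 = 12.1

12.1


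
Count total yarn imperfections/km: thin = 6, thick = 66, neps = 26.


Formula: Total = thin places + thick places + neps
Total = 6 + 66 + 26
Total = 98 imperfections/km

98 imperfections/km


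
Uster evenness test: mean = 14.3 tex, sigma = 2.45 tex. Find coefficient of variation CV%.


Formula: CV% = (standard deviation / mean) * 100
Step 1: Ratio = 2.45 / 14.3 = 0.171329
Step 2: CV% = 0.171329 * 100 = 17.1329% ≈ 17.1%

17.1%


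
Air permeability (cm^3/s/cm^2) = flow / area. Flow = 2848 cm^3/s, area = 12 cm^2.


Formula: Air Permeability = Airflow / Test Area
AP = 2848 cm^3/s / 12 cm^2
AP = 237.3 cm^3/s/cm^2

237.3 cm^3/s/cm^2


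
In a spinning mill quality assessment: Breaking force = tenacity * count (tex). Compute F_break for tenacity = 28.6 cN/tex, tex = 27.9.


Formula: Breaking force = Tenacity * Linear density
F = 28.6 cN/tex * 27.9 tex
F = 797.94 cN

797.94 cN


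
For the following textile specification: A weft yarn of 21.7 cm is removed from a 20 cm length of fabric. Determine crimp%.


Formula: Crimp% = ((L_yarn - L_fabric) / L_fabric) * 100
Step 1: Extension = 21.7 - 20 = 1.7 cm
Step 2: Crimp% = (1.7 / 20) * 100
Step 3: Crimp% = 0.085 * 100 = 8.5%

8.5%


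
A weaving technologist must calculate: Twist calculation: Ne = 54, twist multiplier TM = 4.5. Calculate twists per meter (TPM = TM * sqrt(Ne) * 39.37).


Formula: TPM = TM * sqrt(Ne) * 39.37
Step 1: sqrt(Ne) = sqrt(54) = 7.3485
Step 2: TM * sqrt(Ne) = 4.5 * 7.3485 = 33.0683
Step 3: TPM = 33.0683 * 39.37 = 1302 twists/m

1302 twists/m


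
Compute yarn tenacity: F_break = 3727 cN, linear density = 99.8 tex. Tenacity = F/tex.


Formula: Tenacity = Breaking force / Linear density
Tenacity = 3727 cN / 99.8 tex
Tenacity = 37.34 cN/tex

37.34 cN/tex


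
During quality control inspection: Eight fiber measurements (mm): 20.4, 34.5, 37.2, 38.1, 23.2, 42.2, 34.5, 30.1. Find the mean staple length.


Formula: Mean = sum of lengths / count
Sum = 20.4 + 34.5 + 37.2 + 38.1 + 23.2 + 42.2 + 34.5 + 30.1
Sum = 260.2 mm
Mean = 260.2 / 8 = 32.53 mm

32.53 mm


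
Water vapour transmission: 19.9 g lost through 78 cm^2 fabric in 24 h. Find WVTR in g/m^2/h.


Formula: WVTR = mass_loss / (area * time)
Step 1: Convert area: 78 cm^2 = 0.0078 m^2
Step 2: WVTR = 19.9 g / (0.0078 m^2 * 24 h)
Step 3: WVTR = 19.9 / 0.1872 = 106.3 g/m^2/h

106.3 g/m^2/h


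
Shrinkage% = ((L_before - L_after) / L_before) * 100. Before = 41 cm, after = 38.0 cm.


Formula: Shrinkage% = ((L_before - L_after) / L_before) * 100
Step 1: Shrinkage = 41 - 38.0 = 3.0 cm
Step 2: Shrinkage% = (3.0 / 41) * 100
Step 3: Shrinkage% = 0.073171 * 100 = 7.3171% ≈ 7.3%

7.3%


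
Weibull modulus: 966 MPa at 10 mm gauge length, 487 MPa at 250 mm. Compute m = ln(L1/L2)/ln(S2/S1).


Formula: m = ln(L1/L2) / ln(S2/S1)
Step 1: ln(L1/L2) = ln(10/250) = -3.21888
Step 2: S2/S1 = 487/966 = 0.50414
Step 3: ln(S2/S1) = ln(0.50414) = -0.68490
Step 4: m = -3.21888 / -0.68490 = 4.70

4.70 (Weibull m)


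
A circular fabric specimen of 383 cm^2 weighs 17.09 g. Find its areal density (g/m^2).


Formula: GSM = mass_g / area_m2
Step 1: Convert area: 383 cm^2 = 383 / 10000 = 0.0383 m^2
Step 2: GSM = 17.09 g / 0.0383 m^2 = 446.2 g/m^2

446.2 g/m^2


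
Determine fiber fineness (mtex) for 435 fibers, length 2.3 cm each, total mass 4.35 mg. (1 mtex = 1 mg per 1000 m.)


Formula: fineness (mtex) = mass (mg) / total length (km) = (mass_mg / total_length_m) * 1000
Step 1: Convert fiber length: 2.3 cm = 0.023 m
Step 2: Total fiber length = 435 * 0.023 = 10.005 m
Step 3: Linear density = 4.35 mg / 10.005 m = 0.4348 mg/m
Step 4: fineness = 0.4348 * 1000 = 434.8 mtex

434.8 mtex


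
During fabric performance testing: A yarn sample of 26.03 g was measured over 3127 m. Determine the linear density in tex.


Formula: Tex = (mass_g / length_m) * 1000
Substituting: Tex = (26.03 / 3127) * 1000
Intermediate: 26.03 / 3127 = 0.00832427 g/m
Tex = 0.00832427 * 1000 = 8.32 tex

8.32 tex


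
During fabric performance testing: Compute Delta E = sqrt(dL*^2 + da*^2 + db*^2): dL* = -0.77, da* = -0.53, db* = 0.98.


Formula: Delta E = sqrt(dL*^2 + da*^2 + db*^2)
Step 1: dL*^2 = (-0.77)^2 = 0.5929
Step 2: da*^2 = (-0.53)^2 = 0.2809
Step 3: db*^2 = 0.98^2 = 0.9604
Step 4: Sum = 0.5929 + 0.2809 + 0.9604 = 1.8342
Step 5: Delta E = sqrt(1.8342) = 1.35

1.35 Delta E


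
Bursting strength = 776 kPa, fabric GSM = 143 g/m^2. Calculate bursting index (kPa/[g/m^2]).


Formula: Bursting Index = Bursting Strength / Fabric GSM
BI = 776 kPa / 143 g/m^2
BI = 5.427 kPa/(g/m^2)

5.427 kPa/(g/m^2)


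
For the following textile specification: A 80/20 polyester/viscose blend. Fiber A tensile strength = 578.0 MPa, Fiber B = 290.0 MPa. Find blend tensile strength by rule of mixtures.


Formula: Blend property = (fraction_A * property_A) + (fraction_B * property_B)
Step 1: Contribution A = 80/100 * 578.0 MPa = 462.4 MPa
Step 2: Contribution B = 20/100 * 290.0 MPa = 58.0 MPa
Step 3: Blend tensile strength = 462.4 + 58.0 = 520.4 MPa

520.4 MPa


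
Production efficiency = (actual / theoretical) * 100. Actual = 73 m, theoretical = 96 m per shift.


Formula: Efficiency% = (Actual output / Theoretical output) * 100
Efficiency% = (73 / 96) * 100
Efficiency% = 0.760417 * 100 = 76.0417% ≈ 76.0%

76.0%


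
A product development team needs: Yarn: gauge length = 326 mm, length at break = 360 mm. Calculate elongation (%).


Formula: Elongation (%) = ((L_break - L0) / L0) * 100
Step 1: Extension = 360 - 326 = 34 mm
Step 2: Elongation = (34 / 326) * 100
Step 3: Elongation = 0.104294 * 100 = 10.4294% ≈ 10.4%

10.4%


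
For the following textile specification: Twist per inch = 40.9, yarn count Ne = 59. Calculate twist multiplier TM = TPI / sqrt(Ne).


Formula: TM = TPI / sqrt(Ne)
Step 1: sqrt(Ne) = sqrt(59) = 7.6811
Step 2: TM = 40.9 / 7.6811 = 5.32

5.32 TM


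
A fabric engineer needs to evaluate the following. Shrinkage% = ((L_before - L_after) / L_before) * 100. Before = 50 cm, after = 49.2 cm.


Formula: Shrinkage% = ((L_before - L_after) / L_before) * 100
Step 1: Shrinkage = 50 - 49.2 = 0.8 cm
Step 2: Shrinkage% = (0.8 / 50) * 100
Step 3: Shrinkage% = 0.016 * 100 = 1.6%

1.6%


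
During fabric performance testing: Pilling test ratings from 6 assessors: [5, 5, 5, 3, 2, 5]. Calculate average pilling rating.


Formula: Mean = sum / count
Sum = 5 + 5 + 5 + 3 + 2 + 5 = 25
Mean = 25 / 6 = 4.2

4.2


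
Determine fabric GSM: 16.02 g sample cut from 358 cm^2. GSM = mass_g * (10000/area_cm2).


Formula: GSM = mass_g / area_m2
Step 1: Convert area: 358 cm^2 = 358 / 10000 = 0.0358 m^2
Step 2: GSM = 16.02 g / 0.0358 m^2 = 447.5 g/m^2

447.5 g/m^2


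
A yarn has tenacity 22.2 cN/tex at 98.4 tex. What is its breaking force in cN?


Formula: Breaking force = Tenacity * Linear density
F = 22.2 cN/tex * 98.4 tex
F = 2184.48 cN

2184.48 cN


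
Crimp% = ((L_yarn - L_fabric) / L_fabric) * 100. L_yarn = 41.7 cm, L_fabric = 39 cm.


Formula: Crimp% = ((L_yarn - L_fabric) / L_fabric) * 100
Step 1: Extension = 41.7 - 39 = 2.7 cm
Step 2: Crimp% = (2.7 / 39) * 100
Step 3: Crimp% = 0.069231 * 100 = 6.9231% ≈ 6.9%

6.9%


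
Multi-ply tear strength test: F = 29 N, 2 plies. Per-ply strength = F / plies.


Formula: Per-ply strength = Total force / Number of plies
Per-ply = 29 N / 2
Per-ply = 14.5 N

14.5 N


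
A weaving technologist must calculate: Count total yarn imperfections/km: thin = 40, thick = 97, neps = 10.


Formula: Total = thin places + thick places + neps
Total = 40 + 97 + 10
Total = 147 imperfections/km

147 imperfections/km


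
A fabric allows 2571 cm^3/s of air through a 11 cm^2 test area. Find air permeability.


Formula: Air Permeability = Airflow / Test Area
AP = 2571 cm^3/s / 11 cm^2
AP = 233.7 cm^3/s/cm^2

233.7 cm^3/s/cm^2


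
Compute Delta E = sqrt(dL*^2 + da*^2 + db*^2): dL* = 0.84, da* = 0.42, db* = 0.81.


Formula: Delta E = sqrt(dL*^2 + da*^2 + db*^2)
Step 1: dL*^2 = 0.84^2 = 0.7056
Step 2: da*^2 = 0.42^2 = 0.1764
Step 3: db*^2 = 0.81^2 = 0.6561
Step 4: Sum = 0.7056 + 0.1764 + 0.6561 = 1.5381
Step 5: Delta E = sqrt(1.5381) = 1.24

1.24 Delta E


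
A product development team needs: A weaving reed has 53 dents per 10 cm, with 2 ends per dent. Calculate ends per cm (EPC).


Formula: EPC = (dents per 10 cm * ends per dent) / 10
Step 1: Total ends per 10 cm = 53 * 2 = 106
Step 2: EPC = 106 / 10 = 10.6 ends/cm

10.6 ends/cm


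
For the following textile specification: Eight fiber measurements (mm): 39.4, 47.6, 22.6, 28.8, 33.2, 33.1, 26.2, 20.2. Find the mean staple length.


Formula: Mean = sum of lengths / count
Sum = 39.4 + 47.6 + 22.6 + 28.8 + 33.2 + 33.1 + 26.2 + 20.2
Sum = 251.1 mm
Mean = 251.1 / 8 = 31.39 mm

31.39 mm


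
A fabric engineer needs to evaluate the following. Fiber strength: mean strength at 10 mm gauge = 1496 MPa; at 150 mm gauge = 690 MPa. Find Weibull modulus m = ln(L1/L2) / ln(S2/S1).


Formula: m = ln(L1/L2) / ln(S2/S1)
Step 1: ln(L1/L2) = ln(10/150) = -2.70805
Step 2: S2/S1 = 690/1496 = 0.46123
Step 3: ln(S2/S1) = ln(0.46123) = -0.77386
Step 4: m = -2.70805 / -0.77386 = 3.50

3.50 (Weibull m)


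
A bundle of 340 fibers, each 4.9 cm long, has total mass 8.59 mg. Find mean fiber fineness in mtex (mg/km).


Formula: fineness (mtex) = mass (mg) / total length (km) = (mass_mg / total_length_m) * 1000
Step 1: Convert fiber length: 4.9 cm = 0.049 m
Step 2: Total fiber length = 340 * 0.049 = 16.66 m
Step 3: Linear density = 8.59 mg / 16.66 m = 0.5156 mg/m
Step 4: fineness = 0.5156 * 1000 = 515.6 mtex

515.6 mtex


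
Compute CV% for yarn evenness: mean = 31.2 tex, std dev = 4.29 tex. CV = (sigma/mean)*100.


Formula: CV% = (standard deviation / mean) * 100
Step 1: Ratio = 4.29 / 31.2 = 0.1375
Step 2: CV% = 0.1375 * 100 = 13.75% ≈ 13.8%

13.8%


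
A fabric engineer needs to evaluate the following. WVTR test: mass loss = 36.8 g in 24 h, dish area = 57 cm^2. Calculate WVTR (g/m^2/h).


Formula: WVTR = mass_loss / (area * time)
Step 1: Convert area: 57 cm^2 = 0.0057 m^2
Step 2: WVTR = 36.8 g / (0.0057 m^2 * 24 h)
Step 3: WVTR = 36.8 / 0.1368 = 269.0 g/m^2/h

269.0 g/m^2/h


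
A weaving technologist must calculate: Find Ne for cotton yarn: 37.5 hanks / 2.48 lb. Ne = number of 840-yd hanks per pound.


Formula: Ne = hanks / mass_lb
Substituting: Ne = 37.5 / 2.48
Ne = 15.1

15.1 Ne


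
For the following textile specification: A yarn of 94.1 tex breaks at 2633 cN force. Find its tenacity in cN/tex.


Formula: Tenacity = Breaking force / Linear density
Tenacity = 2633 cN / 94.1 tex
Tenacity = 27.98 cN/tex

27.98 cN/tex


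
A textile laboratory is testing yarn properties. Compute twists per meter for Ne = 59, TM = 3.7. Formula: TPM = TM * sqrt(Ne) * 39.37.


Formula: TPM = TM * sqrt(Ne) * 39.37
Step 1: sqrt(Ne) = sqrt(59) = 7.6811
Step 2: TM * sqrt(Ne) = 3.7 * 7.6811 = 28.4201
Step 3: TPM = 28.4201 * 39.37 = 1119 twists/m

1119 twists/m


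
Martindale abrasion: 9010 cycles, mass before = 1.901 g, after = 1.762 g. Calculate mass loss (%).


Formula: Mass loss% = ((m_before - m_after) / m_before) * 100
Step 1: Mass loss = 1.901 - 1.762 = 0.139 g
Step 2: Ratio = 0.139 / 1.901 = 0.0731194
Step 3: Mass loss% = 0.0731194 * 100 = 7.31194% ≈ 7.31%

7.31%


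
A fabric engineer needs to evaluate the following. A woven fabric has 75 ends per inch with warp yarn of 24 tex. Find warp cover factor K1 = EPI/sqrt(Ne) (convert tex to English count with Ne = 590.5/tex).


Formula: K1 = EPI / sqrt(Ne), with Ne = 590.5 / tex_warp
Step 1: Ne = 590.5 / 24 = 24.604
Step 2: sqrt(Ne) = sqrt(24.604) = 4.9602
Step 3: K1 = 75 / 4.9602 = 15.1

15.1


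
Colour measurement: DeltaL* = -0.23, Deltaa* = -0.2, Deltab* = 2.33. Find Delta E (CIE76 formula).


Formula: Delta E = sqrt(dL*^2 + da*^2 + db*^2)
Step 1: dL*^2 = (-0.23)^2 = 0.0529
Step 2: da*^2 = (-0.2)^2 = 0.04
Step 3: db*^2 = 2.33^2 = 5.4289
Step 4: Sum = 0.0529 + 0.04 + 5.4289 = 5.5218
Step 5: Delta E = sqrt(5.5218) = 2.35

2.35 Delta E


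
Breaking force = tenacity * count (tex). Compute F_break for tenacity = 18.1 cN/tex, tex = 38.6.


Formula: Breaking force = Tenacity * Linear density
F = 18.1 cN/tex * 38.6 tex
F = 698.66 cN

698.66 cN


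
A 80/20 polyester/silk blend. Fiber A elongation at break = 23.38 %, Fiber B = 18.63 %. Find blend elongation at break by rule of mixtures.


Formula: Blend property = (fraction_A * property_A) + (fraction_B * property_B)
Step 1: Contribution A = 80/100 * 23.38 % = 18.704 %
Step 2: Contribution B = 20/100 * 18.63 % = 3.726 %
Step 3: Blend elongation at break = 18.704 + 3.726 = 22.43 %

22.43 %


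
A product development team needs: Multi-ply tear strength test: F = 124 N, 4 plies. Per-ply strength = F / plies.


Formula: Per-ply strength = Total force / Number of plies
Per-ply = 124 N / 4
Per-ply = 31 N

31 N


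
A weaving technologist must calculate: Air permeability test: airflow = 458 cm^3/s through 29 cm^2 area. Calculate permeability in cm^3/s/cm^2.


Formula: Air Permeability = Airflow / Test Area
AP = 458 cm^3/s / 29 cm^2
AP = 15.8 cm^3/s/cm^2

15.8 cm^3/s/cm^2


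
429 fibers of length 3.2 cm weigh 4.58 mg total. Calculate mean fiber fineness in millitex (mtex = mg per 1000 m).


Formula: fineness (mtex) = mass (mg) / total length (km) = (mass_mg / total_length_m) * 1000
Step 1: Convert fiber length: 3.2 cm = 0.032 m
Step 2: Total fiber length = 429 * 0.032 = 13.728 m
Step 3: Linear density = 4.58 mg / 13.728 m = 0.3336 mg/m
Step 4: fineness = 0.3336 * 1000 = 333.6 mtex

333.6 mtex


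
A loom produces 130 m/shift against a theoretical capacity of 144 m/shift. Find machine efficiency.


Formula: Efficiency% = (Actual output / Theoretical output) * 100
Efficiency% = (130 / 144) * 100
Efficiency% = 0.902778 * 100 = 90.2778% ≈ 90.3%

90.3%


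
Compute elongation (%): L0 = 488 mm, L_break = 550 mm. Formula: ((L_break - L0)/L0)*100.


Formula: Elongation (%) = ((L_break - L0) / L0) * 100
Step 1: Extension = 550 - 488 = 62 mm
Step 2: Elongation = (62 / 488) * 100
Step 3: Elongation = 0.127049 * 100 = 12.7049% ≈ 12.7%

12.7%


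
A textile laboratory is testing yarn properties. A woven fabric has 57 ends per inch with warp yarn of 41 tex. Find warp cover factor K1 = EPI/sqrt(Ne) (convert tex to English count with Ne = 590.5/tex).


Formula: K1 = EPI / sqrt(Ne), with Ne = 590.5 / tex_warp
Step 1: Ne = 590.5 / 41 = 14.402
Step 2: sqrt(Ne) = sqrt(14.402) = 3.795
Step 3: K1 = 57 / 3.795 = 15.0

15.0


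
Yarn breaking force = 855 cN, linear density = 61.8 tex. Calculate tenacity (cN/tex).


Formula: Tenacity = Breaking force / Linear density
Tenacity = 855 cN / 61.8 tex
Tenacity = 13.83 cN/tex

13.83 cN/tex


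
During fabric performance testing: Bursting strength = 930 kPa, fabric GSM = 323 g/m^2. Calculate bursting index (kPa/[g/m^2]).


Formula: Bursting Index = Bursting Strength / Fabric GSM
BI = 930 kPa / 323 g/m^2
BI = 2.879 kPa/(g/m^2)

2.879 kPa/(g/m^2)


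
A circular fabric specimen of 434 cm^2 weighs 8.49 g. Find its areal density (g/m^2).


Formula: GSM = mass_g / area_m2
Step 1: Convert area: 434 cm^2 = 434 / 10000 = 0.0434 m^2
Step 2: GSM = 8.49 g / 0.0434 m^2 = 195.6 g/m^2

195.6 g/m^2


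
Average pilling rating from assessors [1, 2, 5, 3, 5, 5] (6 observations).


Formula: Mean = sum / count
Sum = 1 + 2 + 5 + 3 + 5 + 5 = 21
Mean = 21 / 6 = 3.5

3.5


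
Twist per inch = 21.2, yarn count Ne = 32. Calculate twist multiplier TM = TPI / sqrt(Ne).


Formula: TM = TPI / sqrt(Ne)
Step 1: sqrt(Ne) = sqrt(32) = 5.6569
Step 2: TM = 21.2 / 5.6569 = 3.75

3.75 TM
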